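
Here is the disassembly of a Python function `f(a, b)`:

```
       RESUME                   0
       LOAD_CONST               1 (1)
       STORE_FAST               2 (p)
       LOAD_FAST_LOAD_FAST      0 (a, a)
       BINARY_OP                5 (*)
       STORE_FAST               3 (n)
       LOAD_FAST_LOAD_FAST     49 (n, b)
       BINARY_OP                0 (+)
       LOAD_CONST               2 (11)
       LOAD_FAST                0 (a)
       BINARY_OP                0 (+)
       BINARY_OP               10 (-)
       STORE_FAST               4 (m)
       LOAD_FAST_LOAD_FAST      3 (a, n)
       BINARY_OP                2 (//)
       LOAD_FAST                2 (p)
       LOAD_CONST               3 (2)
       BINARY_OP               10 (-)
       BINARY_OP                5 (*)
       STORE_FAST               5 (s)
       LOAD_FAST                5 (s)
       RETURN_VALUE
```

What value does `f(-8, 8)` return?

1

LOAD_CONST → push 1. Stack: [1]
STORE_FAST p → p=1. Stack: []
LOAD_FAST_LOAD_FAST a,a → push -8,-8. Stack: [-8, -8]
BINARY_OP * → -8 * -8 = 64. Stack: [64]
STORE_FAST n → n=64. Stack: []
LOAD_FAST_LOAD_FAST n,b → push 64,8. Stack: [64, 8]
BINARY_OP + → 64 + 8 = 72. Stack: [72]
LOAD_CONST → push 11. Stack: [72, 11]
LOAD_FAST a → push -8. Stack: [72, 11, -8]
BINARY_OP + → 11 + -8 = 3. Stack: [72, 3]
BINARY_OP - → 72 - 3 = 69. Stack: [69]
STORE_FAST m → m=69. Stack: []
LOAD_FAST_LOAD_FAST a,n → push -8,64. Stack: [-8, 64]
BINARY_OP // → -8 // 64 = -1. Stack: [-1]
LOAD_FAST p → push 1. Stack: [-1, 1]
LOAD_CONST → push 2. Stack: [-1, 1, 2]
BINARY_OP - → 1 - 2 = -1. Stack: [-1, -1]
BINARY_OP * → -1 * -1 = 1. Stack: [1]
STORE_FAST s → s=1. Stack: []
LOAD_FAST s → push 1. Stack: [1]
RETURN_VALUE → return 1.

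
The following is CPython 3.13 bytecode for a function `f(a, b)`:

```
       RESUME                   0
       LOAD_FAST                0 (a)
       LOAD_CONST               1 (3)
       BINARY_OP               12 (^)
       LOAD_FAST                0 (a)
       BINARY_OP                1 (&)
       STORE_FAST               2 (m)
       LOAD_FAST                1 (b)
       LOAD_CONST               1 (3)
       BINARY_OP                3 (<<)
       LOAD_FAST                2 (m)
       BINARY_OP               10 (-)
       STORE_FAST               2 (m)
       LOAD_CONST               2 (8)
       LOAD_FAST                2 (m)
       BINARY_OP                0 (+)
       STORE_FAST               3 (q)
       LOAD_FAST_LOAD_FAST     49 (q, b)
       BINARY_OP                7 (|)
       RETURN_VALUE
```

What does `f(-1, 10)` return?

94

LOAD_FAST a → push -1. Stack: [-1]
LOAD_CONST → push 3. Stack: [-1, 3]
BINARY_OP ^ → -1 ^ 3 = -4. Stack: [-4]
LOAD_FAST a → push -1. Stack: [-4, -1]
BINARY_OP & → -4 & -1 = -4. Stack: [-4]
STORE_FAST m → m=-4. Stack: []
LOAD_FAST b → push 10. Stack: [10]
LOAD_CONST → push 3. Stack: [10, 3]
BINARY_OP << → 10 << 3 = 80. Stack: [80]
LOAD_FAST m → push -4. Stack: [80, -4]
BINARY_OP - → 80 - -4 = 84. Stack: [84]
STORE_FAST m → m=84. Stack: []
LOAD_CONST → push 8. Stack: [8]
LOAD_FAST m → push 84. Stack: [8, 84]
BINARY_OP + → 8 + 84 = 92. Stack: [92]
STORE_FAST q → q=92. Stack: []
LOAD_FAST_LOAD_FAST q,b → push 92,10. Stack: [92, 10]
BINARY_OP | → 92 | 10 = 94. Stack: [94]
RETURN_VALUE → return 94.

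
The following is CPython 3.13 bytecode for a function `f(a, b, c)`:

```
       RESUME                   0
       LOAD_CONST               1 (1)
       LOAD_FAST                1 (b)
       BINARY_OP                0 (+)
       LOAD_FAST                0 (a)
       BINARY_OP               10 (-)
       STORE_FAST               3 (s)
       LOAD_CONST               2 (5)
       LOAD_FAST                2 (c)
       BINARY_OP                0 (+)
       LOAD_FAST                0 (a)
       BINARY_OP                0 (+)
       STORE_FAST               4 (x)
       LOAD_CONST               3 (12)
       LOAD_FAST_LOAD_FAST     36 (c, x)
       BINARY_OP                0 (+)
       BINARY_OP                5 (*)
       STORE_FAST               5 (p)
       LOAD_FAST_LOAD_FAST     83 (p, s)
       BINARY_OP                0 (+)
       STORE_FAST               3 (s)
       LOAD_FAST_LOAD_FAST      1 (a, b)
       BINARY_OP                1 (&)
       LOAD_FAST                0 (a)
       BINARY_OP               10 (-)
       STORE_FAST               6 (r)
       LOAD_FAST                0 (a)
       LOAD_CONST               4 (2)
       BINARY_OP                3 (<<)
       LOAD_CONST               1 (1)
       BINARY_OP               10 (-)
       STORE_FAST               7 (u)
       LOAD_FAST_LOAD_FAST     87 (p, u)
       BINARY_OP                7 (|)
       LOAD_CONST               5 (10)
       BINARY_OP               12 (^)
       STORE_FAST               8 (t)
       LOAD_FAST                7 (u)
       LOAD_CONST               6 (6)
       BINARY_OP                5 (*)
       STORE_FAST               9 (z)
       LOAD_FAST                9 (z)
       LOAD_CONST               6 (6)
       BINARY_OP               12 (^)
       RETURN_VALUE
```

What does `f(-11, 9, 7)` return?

-268

LOAD_CONST → push 1. Stack: [1]
LOAD_FAST b → push 9. Stack: [1, 9]
BINARY_OP + → 1 + 9 = 10. Stack: [10]
LOAD_FAST a → push -11. Stack: [10, -11]
BINARY_OP - → 10 - -11 = 21. Stack: [21]
STORE_FAST s → s=21. Stack: []
LOAD_CONST → push 5. Stack: [5]
LOAD_FAST c → push 7. Stack: [5, 7]
BINARY_OP + → 5 + 7 = 12. Stack: [12]
LOAD_FAST a → push -11. Stack: [12, -11]
BINARY_OP + → 12 + -11 = 1. Stack: [1]
STORE_FAST x → x=1. Stack: []
LOAD_CONST → push 12. Stack: [12]
LOAD_FAST_LOAD_FAST c,x → push 7,1. Stack: [12, 7, 1]
BINARY_OP + → 7 + 1 = 8. Stack: [12, 8]
BINARY_OP * → 12 * 8 = 96. Stack: [96]
STORE_FAST p → p=96. Stack: []
LOAD_FAST_LOAD_FAST p,s → push 96,21. Stack: [96, 21]
BINARY_OP + → 96 + 21 = 117. Stack: [117]
STORE_FAST s → s=117. Stack: []
LOAD_FAST_LOAD_FAST a,b → push -11,9. Stack: [-11, 9]
BINARY_OP & → -11 & 9 = 1. Stack: [1]
LOAD_FAST a → push -11. Stack: [1, -11]
BINARY_OP - → 1 - -11 = 12. Stack: [12]
STORE_FAST r → r=12. Stack: []
LOAD_FAST a → push -11. Stack: [-11]
LOAD_CONST → push 2. Stack: [-11, 2]
BINARY_OP << → -11 << 2 = -44. Stack: [-44]
LOAD_CONST → push 1. Stack: [-44, 1]
BINARY_OP - → -44 - 1 = -45. Stack: [-45]
STORE_FAST u → u=-45. Stack: []
LOAD_FAST_LOAD_FAST p,u → push 96,-45. Stack: [96, -45]
BINARY_OP | → 96 | -45 = -13. Stack: [-13]
LOAD_CONST → push 10. Stack: [-13, 10]
BINARY_OP ^ → -13 ^ 10 = -7. Stack: [-7]
STORE_FAST t → t=-7. Stack: []
LOAD_FAST u → push -45. Stack: [-45]
LOAD_CONST → push 6. Stack: [-45, 6]
BINARY_OP * → -45 * 6 = -270. Stack: [-270]
STORE_FAST z → z=-270. Stack: []
LOAD_FAST z → push -270. Stack: [-270]
LOAD_CONST → push 6. Stack: [-270, 6]
BINARY_OP ^ → -270 ^ 6 = -268. Stack: [-268]
RETURN_VALUE → return -268.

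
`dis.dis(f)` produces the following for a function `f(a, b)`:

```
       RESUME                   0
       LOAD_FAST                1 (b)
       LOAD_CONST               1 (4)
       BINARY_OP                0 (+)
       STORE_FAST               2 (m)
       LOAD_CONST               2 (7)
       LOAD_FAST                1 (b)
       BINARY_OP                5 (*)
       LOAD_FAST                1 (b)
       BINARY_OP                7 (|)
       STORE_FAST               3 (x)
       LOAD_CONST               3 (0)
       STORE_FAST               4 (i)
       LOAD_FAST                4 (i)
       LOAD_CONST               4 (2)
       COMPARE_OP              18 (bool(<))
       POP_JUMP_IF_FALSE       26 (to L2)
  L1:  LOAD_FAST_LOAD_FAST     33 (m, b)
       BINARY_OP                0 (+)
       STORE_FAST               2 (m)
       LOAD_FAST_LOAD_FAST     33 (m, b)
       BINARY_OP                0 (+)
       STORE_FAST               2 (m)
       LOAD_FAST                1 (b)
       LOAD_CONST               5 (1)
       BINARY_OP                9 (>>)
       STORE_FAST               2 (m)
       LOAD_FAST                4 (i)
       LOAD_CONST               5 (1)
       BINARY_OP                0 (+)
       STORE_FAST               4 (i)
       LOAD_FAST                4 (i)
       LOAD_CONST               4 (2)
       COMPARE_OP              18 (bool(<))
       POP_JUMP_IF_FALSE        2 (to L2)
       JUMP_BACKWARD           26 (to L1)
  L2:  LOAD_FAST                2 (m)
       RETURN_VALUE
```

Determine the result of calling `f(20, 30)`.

15

LOAD_FAST b → push 30. Stack: [30]
LOAD_CONST → push 4. Stack: [30, 4]
BINARY_OP + → 30 + 4 = 34. Stack: [34]
STORE_FAST m → m=34. Stack: []
LOAD_CONST → push 7. Stack: [7]
LOAD_FAST b → push 30. Stack: [7, 30]
BINARY_OP * → 7 * 30 = 210. Stack: [210]
LOAD_FAST b → push 30. Stack: [210, 30]
BINARY_OP | → 210 | 30 = 222. Stack: [222]
STORE_FAST x → x=222. Stack: []
LOAD_CONST → push 0. Stack: [0]
STORE_FAST i → i=0. Stack: []
LOAD_FAST i → push 0. Stack: [0]
LOAD_CONST → push 2. Stack: [0, 2]
COMPARE_OP bool(<) → 0 vs 2 = True. Stack: [True]
POP_JUMP_IF_FALSE → pop True; no jump. Stack: []
LOAD_FAST_LOAD_FAST m,b → push 34,30. Stack: [34, 30]
BINARY_OP + → 34 + 30 = 64. Stack: [64]
STORE_FAST m → m=64. Stack: []
LOAD_FAST_LOAD_FAST m,b → push 64,30. Stack: [64, 30]
BINARY_OP + → 64 + 30 = 94. Stack: [94]
STORE_FAST m → m=94. Stack: []
LOAD_FAST b → push 30. Stack: [30]
LOAD_CONST → push 1. Stack: [30, 1]
BINARY_OP >> → 30 >> 1 = 15. Stack: [15]
STORE_FAST m → m=15. Stack: []
LOAD_FAST i → push 0. Stack: [0]
LOAD_CONST → push 1. Stack: [0, 1]
BINARY_OP + → 0 + 1 = 1. Stack: [1]
STORE_FAST i → i=1. Stack: []
LOAD_FAST i → push 1. Stack: [1]
LOAD_CONST → push 2. Stack: [1, 2]
COMPARE_OP bool(<) → 1 vs 2 = True. Stack: [True]
POP_JUMP_IF_FALSE → pop True; no jump. Stack: []
LOAD_FAST_LOAD_FAST m,b → push 15,30. Stack: [15, 30]
BINARY_OP + → 15 + 30 = 45. Stack: [45]
STORE_FAST m → m=45. Stack: []
LOAD_FAST_LOAD_FAST m,b → push 45,30. Stack: [45, 30]
BINARY_OP + → 45 + 30 = 75. Stack: [75]
STORE_FAST m → m=75. Stack: []
LOAD_FAST b → push 30. Stack: [30]
LOAD_CONST → push 1. Stack: [30, 1]
BINARY_OP >> → 30 >> 1 = 15. Stack: [15]
STORE_FAST m → m=15. Stack: []
LOAD_FAST i → push 1. Stack: [1]
LOAD_CONST → push 1. Stack: [1, 1]
BINARY_OP + → 1 + 1 = 2. Stack: [2]
STORE_FAST i → i=2. Stack: []
LOAD_FAST i → push 2. Stack: [2]
LOAD_CONST → push 2. Stack: [2, 2]
COMPARE_OP bool(<) → 2 vs 2 = False. Stack: [False]
POP_JUMP_IF_FALSE → pop False; jump. Stack: []
LOAD_FAST m → push 15. Stack: [15]
RETURN_VALUE → return 15.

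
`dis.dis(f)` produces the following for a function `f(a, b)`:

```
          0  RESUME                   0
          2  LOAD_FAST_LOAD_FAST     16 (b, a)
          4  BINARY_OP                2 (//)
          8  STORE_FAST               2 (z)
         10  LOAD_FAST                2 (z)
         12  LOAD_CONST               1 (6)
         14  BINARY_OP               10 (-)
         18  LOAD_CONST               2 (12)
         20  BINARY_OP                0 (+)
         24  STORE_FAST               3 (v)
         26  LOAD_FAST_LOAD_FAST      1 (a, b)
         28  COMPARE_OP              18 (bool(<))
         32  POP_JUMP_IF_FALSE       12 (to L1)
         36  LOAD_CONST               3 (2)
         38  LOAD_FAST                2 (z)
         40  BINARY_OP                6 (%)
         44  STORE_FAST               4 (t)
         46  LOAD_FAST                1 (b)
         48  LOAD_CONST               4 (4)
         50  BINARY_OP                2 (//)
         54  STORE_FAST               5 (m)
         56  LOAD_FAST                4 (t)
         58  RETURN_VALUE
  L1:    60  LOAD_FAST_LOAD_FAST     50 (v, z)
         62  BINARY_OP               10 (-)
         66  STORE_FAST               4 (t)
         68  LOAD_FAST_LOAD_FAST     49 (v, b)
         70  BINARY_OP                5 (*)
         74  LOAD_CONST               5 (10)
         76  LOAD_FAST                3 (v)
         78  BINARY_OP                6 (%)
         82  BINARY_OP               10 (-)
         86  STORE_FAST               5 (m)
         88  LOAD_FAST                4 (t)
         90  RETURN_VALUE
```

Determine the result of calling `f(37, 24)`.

6

LOAD_FAST_LOAD_FAST b,a → push 24,37. Stack: [24, 37]
BINARY_OP // → 24 // 37 = 0. Stack: [0]
STORE_FAST z → z=0. Stack: []
LOAD_FAST z → push 0. Stack: [0]
LOAD_CONST → push 6. Stack: [0, 6]
BINARY_OP - → 0 - 6 = -6. Stack: [-6]
LOAD_CONST → push 12. Stack: [-6, 12]
BINARY_OP + → -6 + 12 = 6. Stack: [6]
STORE_FAST v → v=6. Stack: []
LOAD_FAST_LOAD_FAST a,b → push 37,24. Stack: [37, 24]
COMPARE_OP bool(<) → 37 vs 24 = False. Stack: [False]
POP_JUMP_IF_FALSE → pop False; jump. Stack: []
LOAD_FAST_LOAD_FAST v,z → push 6,0. Stack: [6, 0]
BINARY_OP - → 6 - 0 = 6. Stack: [6]
STORE_FAST t → t=6. Stack: []
LOAD_FAST_LOAD_FAST v,b → push 6,24. Stack: [6, 24]
BINARY_OP * → 6 * 24 = 144. Stack: [144]
LOAD_CONST → push 10. Stack: [144, 10]
LOAD_FAST v → push 6. Stack: [144, 10, 6]
BINARY_OP % → 10 % 6 = 4. Stack: [144, 4]
BINARY_OP - → 144 - 4 = 140. Stack: [140]
STORE_FAST m → m=140. Stack: []
LOAD_FAST t → push 6. Stack: [6]
RETURN_VALUE → return 6.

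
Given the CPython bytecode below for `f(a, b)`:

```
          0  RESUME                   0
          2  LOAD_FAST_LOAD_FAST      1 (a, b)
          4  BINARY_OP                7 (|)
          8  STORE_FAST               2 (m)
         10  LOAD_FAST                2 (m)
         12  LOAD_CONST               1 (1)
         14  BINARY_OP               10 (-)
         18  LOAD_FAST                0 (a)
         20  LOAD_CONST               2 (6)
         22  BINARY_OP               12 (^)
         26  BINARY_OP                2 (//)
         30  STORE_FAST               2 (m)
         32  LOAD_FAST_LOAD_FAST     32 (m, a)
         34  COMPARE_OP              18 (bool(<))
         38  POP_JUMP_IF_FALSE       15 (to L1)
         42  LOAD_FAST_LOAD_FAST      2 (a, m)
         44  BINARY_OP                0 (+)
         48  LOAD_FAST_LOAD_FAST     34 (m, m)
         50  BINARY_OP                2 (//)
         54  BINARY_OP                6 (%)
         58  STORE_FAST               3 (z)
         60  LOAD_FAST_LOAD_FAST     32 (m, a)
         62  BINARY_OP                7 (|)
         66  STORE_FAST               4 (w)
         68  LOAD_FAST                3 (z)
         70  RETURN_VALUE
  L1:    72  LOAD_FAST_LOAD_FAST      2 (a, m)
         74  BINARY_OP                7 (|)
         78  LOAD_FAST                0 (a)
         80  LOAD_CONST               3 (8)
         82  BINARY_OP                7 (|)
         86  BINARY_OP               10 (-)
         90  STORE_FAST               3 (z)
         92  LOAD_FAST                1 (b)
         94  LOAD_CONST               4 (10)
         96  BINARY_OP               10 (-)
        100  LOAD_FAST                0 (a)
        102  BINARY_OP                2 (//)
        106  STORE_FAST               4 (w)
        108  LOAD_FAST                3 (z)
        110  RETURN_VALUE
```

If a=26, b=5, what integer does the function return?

0

LOAD_FAST_LOAD_FAST a,b → push 26,5. Stack: [26, 5]
BINARY_OP | → 26 | 5 = 31. Stack: [31]
STORE_FAST m → m=31. Stack: []
LOAD_FAST m → push 31. Stack: [31]
LOAD_CONST → push 1. Stack: [31, 1]
BINARY_OP - → 31 - 1 = 30. Stack: [30]
LOAD_FAST a → push 26. Stack: [30, 26]
LOAD_CONST → push 6. Stack: [30, 26, 6]
BINARY_OP ^ → 26 ^ 6 = 28. Stack: [30, 28]
BINARY_OP // → 30 // 28 = 1. Stack: [1]
STORE_FAST m → m=1. Stack: []
LOAD_FAST_LOAD_FAST m,a → push 1,26. Stack: [1, 26]
COMPARE_OP bool(<) → 1 vs 26 = True. Stack: [True]
POP_JUMP_IF_FALSE → pop True; no jump. Stack: []
LOAD_FAST_LOAD_FAST a,m → push 26,1. Stack: [26, 1]
BINARY_OP + → 26 + 1 = 27. Stack: [27]
LOAD_FAST_LOAD_FAST m,m → push 1,1. Stack: [27, 1, 1]
BINARY_OP // → 1 // 1 = 1. Stack: [27, 1]
BINARY_OP % → 27 % 1 = 0. Stack: [0]
STORE_FAST z → z=0. Stack: []
LOAD_FAST_LOAD_FAST m,a → push 1,26. Stack: [1, 26]
BINARY_OP | → 1 | 26 = 27. Stack: [27]
STORE_FAST w → w=27. Stack: []
LOAD_FAST z → push 0. Stack: [0]
RETURN_VALUE → return 0.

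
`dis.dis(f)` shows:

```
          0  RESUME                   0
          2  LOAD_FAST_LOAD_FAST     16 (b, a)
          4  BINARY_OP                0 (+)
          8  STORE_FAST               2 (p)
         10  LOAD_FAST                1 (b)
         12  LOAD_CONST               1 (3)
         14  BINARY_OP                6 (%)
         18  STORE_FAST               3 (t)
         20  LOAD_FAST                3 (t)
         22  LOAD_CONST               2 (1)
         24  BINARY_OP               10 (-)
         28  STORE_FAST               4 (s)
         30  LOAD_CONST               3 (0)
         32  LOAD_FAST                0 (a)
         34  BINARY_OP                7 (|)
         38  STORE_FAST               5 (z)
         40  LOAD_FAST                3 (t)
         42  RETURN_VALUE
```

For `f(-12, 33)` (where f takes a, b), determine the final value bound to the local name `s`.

LOAD_FAST_LOAD_FAST b,a → push 33,-12. Stack: [33, -12]
BINARY_OP + → 33 + -12 = 21. Stack: [21]
STORE_FAST p → p=21. Stack: []
LOAD_FAST b → push 33. Stack: [33]
LOAD_CONST → push 3. Stack: [33, 3]
BINARY_OP % → 33 % 3 = 0. Stack: [0]
STORE_FAST t → t=0. Stack: []
LOAD_FAST t → push 0. Stack: [0]
LOAD_CONST → push 1. Stack: [0, 1]
BINARY_OP - → 0 - 1 = -1. Stack: [-1]
STORE_FAST s → s=-1. Stack: []
LOAD_CONST → push 0. Stack: [0]
LOAD_FAST a → push -12. Stack: [0, -12]
BINARY_OP | → 0 | -12 = -12. Stack: [-12]
STORE_FAST z → z=-12. Stack: []
LOAD_FAST t → push 0. Stack: [0]
RETURN_VALUE → return 0.

-1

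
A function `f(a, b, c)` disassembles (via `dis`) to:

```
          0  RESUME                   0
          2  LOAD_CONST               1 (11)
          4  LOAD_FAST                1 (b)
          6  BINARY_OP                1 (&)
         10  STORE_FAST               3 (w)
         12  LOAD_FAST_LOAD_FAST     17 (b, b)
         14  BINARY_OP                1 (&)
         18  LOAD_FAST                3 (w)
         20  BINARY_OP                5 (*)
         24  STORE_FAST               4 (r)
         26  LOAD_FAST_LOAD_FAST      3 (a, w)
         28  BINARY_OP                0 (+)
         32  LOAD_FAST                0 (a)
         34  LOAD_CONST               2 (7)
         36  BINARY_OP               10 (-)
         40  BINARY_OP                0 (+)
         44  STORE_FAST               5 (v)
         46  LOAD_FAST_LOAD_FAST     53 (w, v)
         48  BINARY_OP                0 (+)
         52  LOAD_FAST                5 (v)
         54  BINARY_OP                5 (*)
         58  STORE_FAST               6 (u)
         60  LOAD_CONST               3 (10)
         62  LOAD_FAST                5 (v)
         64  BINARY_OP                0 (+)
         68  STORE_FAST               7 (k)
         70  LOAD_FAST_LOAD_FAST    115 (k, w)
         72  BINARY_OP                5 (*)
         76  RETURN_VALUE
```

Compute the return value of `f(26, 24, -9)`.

504

LOAD_CONST → push 11. Stack: [11]
LOAD_FAST b → push 24. Stack: [11, 24]
BINARY_OP & → 11 & 24 = 8. Stack: [8]
STORE_FAST w → w=8. Stack: []
LOAD_FAST_LOAD_FAST b,b → push 24,24. Stack: [24, 24]
BINARY_OP & → 24 & 24 = 24. Stack: [24]
LOAD_FAST w → push 8. Stack: [24, 8]
BINARY_OP * → 24 * 8 = 192. Stack: [192]
STORE_FAST r → r=192. Stack: []
LOAD_FAST_LOAD_FAST a,w → push 26,8. Stack: [26, 8]
BINARY_OP + → 26 + 8 = 34. Stack: [34]
LOAD_FAST a → push 26. Stack: [34, 26]
LOAD_CONST → push 7. Stack: [34, 26, 7]
BINARY_OP - → 26 - 7 = 19. Stack: [34, 19]
BINARY_OP + → 34 + 19 = 53. Stack: [53]
STORE_FAST v → v=53. Stack: []
LOAD_FAST_LOAD_FAST w,v → push 8,53. Stack: [8, 53]
BINARY_OP + → 8 + 53 = 61. Stack: [61]
LOAD_FAST v → push 53. Stack: [61, 53]
BINARY_OP * → 61 * 53 = 3233. Stack: [3233]
STORE_FAST u → u=3233. Stack: []
LOAD_CONST → push 10. Stack: [10]
LOAD_FAST v → push 53. Stack: [10, 53]
BINARY_OP + → 10 + 53 = 63. Stack: [63]
STORE_FAST k → k=63. Stack: []
LOAD_FAST_LOAD_FAST k,w → push 63,8. Stack: [63, 8]
BINARY_OP * → 63 * 8 = 504. Stack: [504]
RETURN_VALUE → return 504.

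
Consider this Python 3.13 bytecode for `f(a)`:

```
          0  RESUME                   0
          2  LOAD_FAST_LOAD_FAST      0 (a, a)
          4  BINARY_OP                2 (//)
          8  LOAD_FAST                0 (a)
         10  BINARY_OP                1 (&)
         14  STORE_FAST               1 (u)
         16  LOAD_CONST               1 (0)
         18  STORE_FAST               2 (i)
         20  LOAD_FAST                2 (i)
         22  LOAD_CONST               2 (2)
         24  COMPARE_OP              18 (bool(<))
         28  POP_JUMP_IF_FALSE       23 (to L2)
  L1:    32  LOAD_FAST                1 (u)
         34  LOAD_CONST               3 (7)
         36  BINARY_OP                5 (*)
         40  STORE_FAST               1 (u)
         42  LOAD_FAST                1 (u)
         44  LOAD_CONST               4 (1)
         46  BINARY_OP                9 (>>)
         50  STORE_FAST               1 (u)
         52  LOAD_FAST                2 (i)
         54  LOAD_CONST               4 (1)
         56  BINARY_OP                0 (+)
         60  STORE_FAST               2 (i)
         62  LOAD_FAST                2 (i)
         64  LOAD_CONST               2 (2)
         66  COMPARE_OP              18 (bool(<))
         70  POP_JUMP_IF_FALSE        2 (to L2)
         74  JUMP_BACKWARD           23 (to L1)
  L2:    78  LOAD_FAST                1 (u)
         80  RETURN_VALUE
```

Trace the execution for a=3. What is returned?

10

LOAD_FAST_LOAD_FAST a,a → push 3,3. Stack: [3, 3]
BINARY_OP // → 3 // 3 = 1. Stack: [1]
LOAD_FAST a → push 3. Stack: [1, 3]
BINARY_OP & → 1 & 3 = 1. Stack: [1]
STORE_FAST u → u=1. Stack: []
LOAD_CONST → push 0. Stack: [0]
STORE_FAST i → i=0. Stack: []
LOAD_FAST i → push 0. Stack: [0]
LOAD_CONST → push 2. Stack: [0, 2]
COMPARE_OP bool(<) → 0 vs 2 = True. Stack: [True]
POP_JUMP_IF_FALSE → pop True; no jump. Stack: []
LOAD_FAST u → push 1. Stack: [1]
LOAD_CONST → push 7. Stack: [1, 7]
BINARY_OP * → 1 * 7 = 7. Stack: [7]
STORE_FAST u → u=7. Stack: []
LOAD_FAST u → push 7. Stack: [7]
LOAD_CONST → push 1. Stack: [7, 1]
BINARY_OP >> → 7 >> 1 = 3. Stack: [3]
STORE_FAST u → u=3. Stack: []
LOAD_FAST i → push 0. Stack: [0]
LOAD_CONST → push 1. Stack: [0, 1]
BINARY_OP + → 0 + 1 = 1. Stack: [1]
STORE_FAST i → i=1. Stack: []
LOAD_FAST i → push 1. Stack: [1]
LOAD_CONST → push 2. Stack: [1, 2]
COMPARE_OP bool(<) → 1 vs 2 = True. Stack: [True]
POP_JUMP_IF_FALSE → pop True; no jump. Stack: []
LOAD_FAST u → push 3. Stack: [3]
LOAD_CONST → push 7. Stack: [3, 7]
BINARY_OP * → 3 * 7 = 21. Stack: [21]
STORE_FAST u → u=21. Stack: []
LOAD_FAST u → push 21. Stack: [21]
LOAD_CONST → push 1. Stack: [21, 1]
BINARY_OP >> → 21 >> 1 = 10. Stack: [10]
STORE_FAST u → u=10. Stack: []
LOAD_FAST i → push 1. Stack: [1]
LOAD_CONST → push 1. Stack: [1, 1]
BINARY_OP + → 1 + 1 = 2. Stack: [2]
STORE_FAST i → i=2. Stack: []
LOAD_FAST i → push 2. Stack: [2]
LOAD_CONST → push 2. Stack: [2, 2]
COMPARE_OP bool(<) → 2 vs 2 = False. Stack: [False]
POP_JUMP_IF_FALSE → pop False; jump. Stack: []
LOAD_FAST u → push 10. Stack: [10]
RETURN_VALUE → return 10.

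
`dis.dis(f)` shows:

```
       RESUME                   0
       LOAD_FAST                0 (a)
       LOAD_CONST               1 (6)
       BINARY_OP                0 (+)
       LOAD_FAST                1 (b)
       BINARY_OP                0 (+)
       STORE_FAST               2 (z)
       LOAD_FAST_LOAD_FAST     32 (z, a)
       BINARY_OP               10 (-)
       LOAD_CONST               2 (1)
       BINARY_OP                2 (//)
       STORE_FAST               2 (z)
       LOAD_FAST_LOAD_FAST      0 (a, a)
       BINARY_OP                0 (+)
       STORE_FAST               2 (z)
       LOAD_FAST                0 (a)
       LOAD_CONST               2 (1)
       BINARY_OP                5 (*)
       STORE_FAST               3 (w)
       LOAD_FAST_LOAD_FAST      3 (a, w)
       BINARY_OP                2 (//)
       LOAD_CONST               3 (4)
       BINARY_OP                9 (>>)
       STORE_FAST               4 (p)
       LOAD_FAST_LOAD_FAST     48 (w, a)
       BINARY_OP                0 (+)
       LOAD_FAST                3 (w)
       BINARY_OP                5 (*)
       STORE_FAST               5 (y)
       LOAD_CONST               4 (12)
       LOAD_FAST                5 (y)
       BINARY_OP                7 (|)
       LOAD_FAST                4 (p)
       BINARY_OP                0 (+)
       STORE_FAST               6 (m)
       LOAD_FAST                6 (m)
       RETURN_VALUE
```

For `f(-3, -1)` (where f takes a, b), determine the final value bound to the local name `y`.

18

LOAD_FAST a → push -3. Stack: [-3]
LOAD_CONST → push 6. Stack: [-3, 6]
BINARY_OP + → -3 + 6 = 3. Stack: [3]
LOAD_FAST b → push -1. Stack: [3, -1]
BINARY_OP + → 3 + -1 = 2. Stack: [2]
STORE_FAST z → z=2. Stack: []
LOAD_FAST_LOAD_FAST z,a → push 2,-3. Stack: [2, -3]
BINARY_OP - → 2 - -3 = 5. Stack: [5]
LOAD_CONST → push 1. Stack: [5, 1]
BINARY_OP // → 5 // 1 = 5. Stack: [5]
STORE_FAST z → z=5. Stack: []
LOAD_FAST_LOAD_FAST a,a → push -3,-3. Stack: [-3, -3]
BINARY_OP + → -3 + -3 = -6. Stack: [-6]
STORE_FAST z → z=-6. Stack: []
LOAD_FAST a → push -3. Stack: [-3]
LOAD_CONST → push 1. Stack: [-3, 1]
BINARY_OP * → -3 * 1 = -3. Stack: [-3]
STORE_FAST w → w=-3. Stack: []
LOAD_FAST_LOAD_FAST a,w → push -3,-3. Stack: [-3, -3]
BINARY_OP // → -3 // -3 = 1. Stack: [1]
LOAD_CONST → push 4. Stack: [1, 4]
BINARY_OP >> → 1 >> 4 = 0. Stack: [0]
STORE_FAST p → p=0. Stack: []
LOAD_FAST_LOAD_FAST w,a → push -3,-3. Stack: [-3, -3]
BINARY_OP + → -3 + -3 = -6. Stack: [-6]
LOAD_FAST w → push -3. Stack: [-6, -3]
BINARY_OP * → -6 * -3 = 18. Stack: [18]
STORE_FAST y → y=18. Stack: []
LOAD_CONST → push 12. Stack: [12]
LOAD_FAST y → push 18. Stack: [12, 18]
BINARY_OP | → 12 | 18 = 30. Stack: [30]
LOAD_FAST p → push 0. Stack: [30, 0]
BINARY_OP + → 30 + 0 = 30. Stack: [30]
STORE_FAST m → m=30. Stack: []
LOAD_FAST m → push 30. Stack: [30]
RETURN_VALUE → return 30.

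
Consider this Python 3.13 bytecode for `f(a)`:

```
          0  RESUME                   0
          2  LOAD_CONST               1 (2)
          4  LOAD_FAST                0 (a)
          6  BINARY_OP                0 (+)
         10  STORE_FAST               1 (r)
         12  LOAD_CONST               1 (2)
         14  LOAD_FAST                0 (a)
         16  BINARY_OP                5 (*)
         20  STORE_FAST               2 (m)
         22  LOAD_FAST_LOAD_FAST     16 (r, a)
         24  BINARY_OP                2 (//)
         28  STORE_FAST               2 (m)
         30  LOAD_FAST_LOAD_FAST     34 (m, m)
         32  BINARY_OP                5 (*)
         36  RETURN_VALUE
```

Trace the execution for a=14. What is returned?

1

LOAD_CONST → push 2. Stack: [2]
LOAD_FAST a → push 14. Stack: [2, 14]
BINARY_OP + → 2 + 14 = 16. Stack: [16]
STORE_FAST r → r=16. Stack: []
LOAD_CONST → push 2. Stack: [2]
LOAD_FAST a → push 14. Stack: [2, 14]
BINARY_OP * → 2 * 14 = 28. Stack: [28]
STORE_FAST m → m=28. Stack: []
LOAD_FAST_LOAD_FAST r,a → push 16,14. Stack: [16, 14]
BINARY_OP // → 16 // 14 = 1. Stack: [1]
STORE_FAST m → m=1. Stack: []
LOAD_FAST_LOAD_FAST m,m → push 1,1. Stack: [1, 1]
BINARY_OP * → 1 * 1 = 1. Stack: [1]
RETURN_VALUE → return 1.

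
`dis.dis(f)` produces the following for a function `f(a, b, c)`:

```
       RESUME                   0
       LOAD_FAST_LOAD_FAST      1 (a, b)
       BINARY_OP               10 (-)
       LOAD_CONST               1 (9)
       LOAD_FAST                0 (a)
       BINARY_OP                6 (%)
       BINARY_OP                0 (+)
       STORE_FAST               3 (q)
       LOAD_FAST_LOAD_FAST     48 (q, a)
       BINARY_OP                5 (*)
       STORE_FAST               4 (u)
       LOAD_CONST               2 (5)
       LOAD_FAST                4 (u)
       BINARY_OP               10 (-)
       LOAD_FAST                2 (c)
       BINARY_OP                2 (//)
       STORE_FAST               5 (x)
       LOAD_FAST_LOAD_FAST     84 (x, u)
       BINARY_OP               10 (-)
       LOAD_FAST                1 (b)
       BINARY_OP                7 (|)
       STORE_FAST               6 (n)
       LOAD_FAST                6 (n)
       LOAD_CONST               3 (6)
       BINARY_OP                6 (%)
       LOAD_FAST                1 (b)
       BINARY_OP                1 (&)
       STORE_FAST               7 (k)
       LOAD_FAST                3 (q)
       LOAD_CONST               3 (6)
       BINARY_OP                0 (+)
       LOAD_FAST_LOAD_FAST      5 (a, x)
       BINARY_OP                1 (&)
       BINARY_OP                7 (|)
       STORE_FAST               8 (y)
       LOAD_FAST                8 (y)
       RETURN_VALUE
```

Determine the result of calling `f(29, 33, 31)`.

27

LOAD_FAST_LOAD_FAST a,b → push 29,33. Stack: [29, 33]
BINARY_OP - → 29 - 33 = -4. Stack: [-4]
LOAD_CONST → push 9. Stack: [-4, 9]
LOAD_FAST a → push 29. Stack: [-4, 9, 29]
BINARY_OP % → 9 % 29 = 9. Stack: [-4, 9]
BINARY_OP + → -4 + 9 = 5. Stack: [5]
STORE_FAST q → q=5. Stack: []
LOAD_FAST_LOAD_FAST q,a → push 5,29. Stack: [5, 29]
BINARY_OP * → 5 * 29 = 145. Stack: [145]
STORE_FAST u → u=145. Stack: []
LOAD_CONST → push 5. Stack: [5]
LOAD_FAST u → push 145. Stack: [5, 145]
BINARY_OP - → 5 - 145 = -140. Stack: [-140]
LOAD_FAST c → push 31. Stack: [-140, 31]
BINARY_OP // → -140 // 31 = -5. Stack: [-5]
STORE_FAST x → x=-5. Stack: []
LOAD_FAST_LOAD_FAST x,u → push -5,145. Stack: [-5, 145]
BINARY_OP - → -5 - 145 = -150. Stack: [-150]
LOAD_FAST b → push 33. Stack: [-150, 33]
BINARY_OP | → -150 | 33 = -149. Stack: [-149]
STORE_FAST n → n=-149. Stack: []
LOAD_FAST n → push -149. Stack: [-149]
LOAD_CONST → push 6. Stack: [-149, 6]
BINARY_OP % → -149 % 6 = 1. Stack: [1]
LOAD_FAST b → push 33. Stack: [1, 33]
BINARY_OP & → 1 & 33 = 1. Stack: [1]
STORE_FAST k → k=1. Stack: []
LOAD_FAST q → push 5. Stack: [5]
LOAD_CONST → push 6. Stack: [5, 6]
BINARY_OP + → 5 + 6 = 11. Stack: [11]
LOAD_FAST_LOAD_FAST a,x → push 29,-5. Stack: [11, 29, -5]
BINARY_OP & → 29 & -5 = 25. Stack: [11, 25]
BINARY_OP | → 11 | 25 = 27. Stack: [27]
STORE_FAST y → y=27. Stack: []
LOAD_FAST y → push 27. Stack: [27]
RETURN_VALUE → return 27.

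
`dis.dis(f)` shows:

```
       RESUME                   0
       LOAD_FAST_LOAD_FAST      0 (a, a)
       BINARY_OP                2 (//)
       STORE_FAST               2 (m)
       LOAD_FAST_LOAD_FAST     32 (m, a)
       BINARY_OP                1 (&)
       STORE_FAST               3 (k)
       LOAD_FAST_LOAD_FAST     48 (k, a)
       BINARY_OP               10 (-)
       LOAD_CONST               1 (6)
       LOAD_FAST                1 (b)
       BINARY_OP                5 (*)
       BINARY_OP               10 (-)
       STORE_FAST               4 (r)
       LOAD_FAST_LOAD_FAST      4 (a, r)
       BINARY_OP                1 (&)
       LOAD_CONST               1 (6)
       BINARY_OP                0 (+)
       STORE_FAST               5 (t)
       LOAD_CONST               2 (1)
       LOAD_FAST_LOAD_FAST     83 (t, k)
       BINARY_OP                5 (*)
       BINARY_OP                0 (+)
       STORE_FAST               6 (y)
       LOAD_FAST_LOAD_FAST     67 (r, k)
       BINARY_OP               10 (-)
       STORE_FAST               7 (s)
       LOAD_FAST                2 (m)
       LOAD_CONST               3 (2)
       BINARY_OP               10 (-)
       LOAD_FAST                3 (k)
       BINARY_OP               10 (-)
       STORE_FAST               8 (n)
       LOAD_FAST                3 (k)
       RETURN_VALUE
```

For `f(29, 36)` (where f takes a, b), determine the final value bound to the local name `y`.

19

LOAD_FAST_LOAD_FAST a,a → push 29,29. Stack: [29, 29]
BINARY_OP // → 29 // 29 = 1. Stack: [1]
STORE_FAST m → m=1. Stack: []
LOAD_FAST_LOAD_FAST m,a → push 1,29. Stack: [1, 29]
BINARY_OP & → 1 & 29 = 1. Stack: [1]
STORE_FAST k → k=1. Stack: []
LOAD_FAST_LOAD_FAST k,a → push 1,29. Stack: [1, 29]
BINARY_OP - → 1 - 29 = -28. Stack: [-28]
LOAD_CONST → push 6. Stack: [-28, 6]
LOAD_FAST b → push 36. Stack: [-28, 6, 36]
BINARY_OP * → 6 * 36 = 216. Stack: [-28, 216]
BINARY_OP - → -28 - 216 = -244. Stack: [-244]
STORE_FAST r → r=-244. Stack: []
LOAD_FAST_LOAD_FAST a,r → push 29,-244. Stack: [29, -244]
BINARY_OP & → 29 & -244 = 12. Stack: [12]
LOAD_CONST → push 6. Stack: [12, 6]
BINARY_OP + → 12 + 6 = 18. Stack: [18]
STORE_FAST t → t=18. Stack: []
LOAD_CONST → push 1. Stack: [1]
LOAD_FAST_LOAD_FAST t,k → push 18,1. Stack: [1, 18, 1]
BINARY_OP * → 18 * 1 = 18. Stack: [1, 18]
BINARY_OP + → 1 + 18 = 19. Stack: [19]
STORE_FAST y → y=19. Stack: []
LOAD_FAST_LOAD_FAST r,k → push -244,1. Stack: [-244, 1]
BINARY_OP - → -244 - 1 = -245. Stack: [-245]
STORE_FAST s → s=-245. Stack: []
LOAD_FAST m → push 1. Stack: [1]
LOAD_CONST → push 2. Stack: [1, 2]
BINARY_OP - → 1 - 2 = -1. Stack: [-1]
LOAD_FAST k → push 1. Stack: [-1, 1]
BINARY_OP - → -1 - 1 = -2. Stack: [-2]
STORE_FAST n → n=-2. Stack: []
LOAD_FAST k → push 1. Stack: [1]
RETURN_VALUE → return 1.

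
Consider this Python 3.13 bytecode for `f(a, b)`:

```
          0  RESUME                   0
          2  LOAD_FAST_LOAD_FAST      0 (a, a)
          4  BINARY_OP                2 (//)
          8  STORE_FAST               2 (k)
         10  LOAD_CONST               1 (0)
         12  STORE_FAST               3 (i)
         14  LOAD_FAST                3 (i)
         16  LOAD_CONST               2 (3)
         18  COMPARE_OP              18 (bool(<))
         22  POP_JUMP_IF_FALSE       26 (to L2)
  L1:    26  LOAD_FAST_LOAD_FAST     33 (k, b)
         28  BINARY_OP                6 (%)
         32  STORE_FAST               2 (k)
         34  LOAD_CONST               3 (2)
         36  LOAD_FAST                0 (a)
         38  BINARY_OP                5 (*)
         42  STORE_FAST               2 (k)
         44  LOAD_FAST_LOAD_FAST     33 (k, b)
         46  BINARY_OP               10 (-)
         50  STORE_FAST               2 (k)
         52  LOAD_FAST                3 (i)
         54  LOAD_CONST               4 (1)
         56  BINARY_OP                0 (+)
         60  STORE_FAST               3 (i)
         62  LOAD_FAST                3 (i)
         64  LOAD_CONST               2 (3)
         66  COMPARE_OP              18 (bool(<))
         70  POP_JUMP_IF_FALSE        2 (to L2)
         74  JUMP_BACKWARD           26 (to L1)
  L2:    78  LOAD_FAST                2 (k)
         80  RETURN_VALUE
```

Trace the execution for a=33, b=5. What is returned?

LOAD_FAST_LOAD_FAST a,a → push 33,33. Stack: [33, 33]
BINARY_OP // → 33 // 33 = 1. Stack: [1]
STORE_FAST k → k=1. Stack: []
LOAD_CONST → push 0. Stack: [0]
STORE_FAST i → i=0. Stack: []
LOAD_FAST i → push 0. Stack: [0]
LOAD_CONST → push 3. Stack: [0, 3]
COMPARE_OP bool(<) → 0 vs 3 = True. Stack: [True]
POP_JUMP_IF_FALSE → pop True; no jump. Stack: []
LOAD_FAST_LOAD_FAST k,b → push 1,5. Stack: [1, 5]
BINARY_OP % → 1 % 5 = 1. Stack: [1]
STORE_FAST k → k=1. Stack: []
LOAD_CONST → push 2. Stack: [2]
LOAD_FAST a → push 33. Stack: [2, 33]
BINARY_OP * → 2 * 33 = 66. Stack: [66]
STORE_FAST k → k=66. Stack: []
LOAD_FAST_LOAD_FAST k,b → push 66,5. Stack: [66, 5]
BINARY_OP - → 66 - 5 = 61. Stack: [61]
STORE_FAST k → k=61. Stack: []
LOAD_FAST i → push 0. Stack: [0]
LOAD_CONST → push 1. Stack: [0, 1]
BINARY_OP + → 0 + 1 = 1. Stack: [1]
STORE_FAST i → i=1. Stack: []
LOAD_FAST i → push 1. Stack: [1]
LOAD_CONST → push 3. Stack: [1, 3]
COMPARE_OP bool(<) → 1 vs 3 = True. Stack: [True]
POP_JUMP_IF_FALSE → pop True; no jump. Stack: []
LOAD_FAST_LOAD_FAST k,b → push 61,5. Stack: [61, 5]
BINARY_OP % → 61 % 5 = 1. Stack: [1]
STORE_FAST k → k=1. Stack: []
LOAD_CONST → push 2. Stack: [2]
LOAD_FAST a → push 33. Stack: [2, 33]
BINARY_OP * → 2 * 33 = 66. Stack: [66]
STORE_FAST k → k=66. Stack: []
LOAD_FAST_LOAD_FAST k,b → push 66,5. Stack: [66, 5]
BINARY_OP - → 66 - 5 = 61. Stack: [61]
STORE_FAST k → k=61. Stack: []
LOAD_FAST i → push 1. Stack: [1]
LOAD_CONST → push 1. Stack: [1, 1]
BINARY_OP + → 1 + 1 = 2. Stack: [2]
STORE_FAST i → i=2. Stack: []
LOAD_FAST i → push 2. Stack: [2]
LOAD_CONST → push 3. Stack: [2, 3]
COMPARE_OP bool(<) → 2 vs 3 = True. Stack: [True]
POP_JUMP_IF_FALSE → pop True; no jump. Stack: []
LOAD_FAST_LOAD_FAST k,b → push 61,5. Stack: [61, 5]
BINARY_OP % → 61 % 5 = 1. Stack: [1]
STORE_FAST k → k=1. Stack: []
LOAD_CONST → push 2. Stack: [2]
LOAD_FAST a → push 33. Stack: [2, 33]
BINARY_OP * → 2 * 33 = 66. Stack: [66]
STORE_FAST k → k=66. Stack: []
LOAD_FAST_LOAD_FAST k,b → push 66,5. Stack: [66, 5]
BINARY_OP - → 66 - 5 = 61. Stack: [61]
STORE_FAST k → k=61. Stack: []
LOAD_FAST i → push 2. Stack: [2]
LOAD_CONST → push 1. Stack: [2, 1]
BINARY_OP + → 2 + 1 = 3. Stack: [3]
STORE_FAST i → i=3. Stack: []
LOAD_FAST i → push 3. Stack: [3]
LOAD_CONST → push 3. Stack: [3, 3]
COMPARE_OP bool(<) → 3 vs 3 = False. Stack: [False]
POP_JUMP_IF_FALSE → pop False; jump. Stack: []
LOAD_FAST k → push 61. Stack: [61]
RETURN_VALUE → return 61.

61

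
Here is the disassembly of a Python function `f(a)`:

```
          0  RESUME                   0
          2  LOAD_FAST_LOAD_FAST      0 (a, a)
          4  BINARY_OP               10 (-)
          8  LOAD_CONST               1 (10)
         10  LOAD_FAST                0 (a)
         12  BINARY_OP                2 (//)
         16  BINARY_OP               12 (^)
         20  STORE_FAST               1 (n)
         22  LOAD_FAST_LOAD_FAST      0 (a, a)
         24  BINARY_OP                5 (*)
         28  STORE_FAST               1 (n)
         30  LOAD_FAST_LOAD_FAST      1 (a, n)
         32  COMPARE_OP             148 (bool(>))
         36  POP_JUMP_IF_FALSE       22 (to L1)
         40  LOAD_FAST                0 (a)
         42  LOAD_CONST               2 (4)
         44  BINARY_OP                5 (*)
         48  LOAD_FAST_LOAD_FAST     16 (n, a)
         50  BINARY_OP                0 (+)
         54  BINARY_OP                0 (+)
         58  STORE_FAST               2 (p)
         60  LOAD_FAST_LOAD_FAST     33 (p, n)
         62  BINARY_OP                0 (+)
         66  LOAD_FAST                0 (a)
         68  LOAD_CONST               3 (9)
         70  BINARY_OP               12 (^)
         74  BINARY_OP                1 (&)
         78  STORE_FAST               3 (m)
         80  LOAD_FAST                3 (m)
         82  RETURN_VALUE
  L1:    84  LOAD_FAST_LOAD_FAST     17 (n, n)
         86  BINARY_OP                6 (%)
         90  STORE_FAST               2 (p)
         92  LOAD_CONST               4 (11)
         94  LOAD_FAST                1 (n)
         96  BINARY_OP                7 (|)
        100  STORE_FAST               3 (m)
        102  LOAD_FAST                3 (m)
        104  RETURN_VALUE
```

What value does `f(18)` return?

LOAD_FAST_LOAD_FAST a,a → push 18,18. Stack: [18, 18]
BINARY_OP - → 18 - 18 = 0. Stack: [0]
LOAD_CONST → push 10. Stack: [0, 10]
LOAD_FAST a → push 18. Stack: [0, 10, 18]
BINARY_OP // → 10 // 18 = 0. Stack: [0, 0]
BINARY_OP ^ → 0 ^ 0 = 0. Stack: [0]
STORE_FAST n → n=0. Stack: []
LOAD_FAST_LOAD_FAST a,a → push 18,18. Stack: [18, 18]
BINARY_OP * → 18 * 18 = 324. Stack: [324]
STORE_FAST n → n=324. Stack: []
LOAD_FAST_LOAD_FAST a,n → push 18,324. Stack: [18, 324]
COMPARE_OP bool(>) → 18 vs 324 = False. Stack: [False]
POP_JUMP_IF_FALSE → pop False; jump. Stack: []
LOAD_FAST_LOAD_FAST n,n → push 324,324. Stack: [324, 324]
BINARY_OP % → 324 % 324 = 0. Stack: [0]
STORE_FAST p → p=0. Stack: []
LOAD_CONST → push 11. Stack: [11]
LOAD_FAST n → push 324. Stack: [11, 324]
BINARY_OP | → 11 | 324 = 335. Stack: [335]
STORE_FAST m → m=335. Stack: []
LOAD_FAST m → push 335. Stack: [335]
RETURN_VALUE → return 335.

335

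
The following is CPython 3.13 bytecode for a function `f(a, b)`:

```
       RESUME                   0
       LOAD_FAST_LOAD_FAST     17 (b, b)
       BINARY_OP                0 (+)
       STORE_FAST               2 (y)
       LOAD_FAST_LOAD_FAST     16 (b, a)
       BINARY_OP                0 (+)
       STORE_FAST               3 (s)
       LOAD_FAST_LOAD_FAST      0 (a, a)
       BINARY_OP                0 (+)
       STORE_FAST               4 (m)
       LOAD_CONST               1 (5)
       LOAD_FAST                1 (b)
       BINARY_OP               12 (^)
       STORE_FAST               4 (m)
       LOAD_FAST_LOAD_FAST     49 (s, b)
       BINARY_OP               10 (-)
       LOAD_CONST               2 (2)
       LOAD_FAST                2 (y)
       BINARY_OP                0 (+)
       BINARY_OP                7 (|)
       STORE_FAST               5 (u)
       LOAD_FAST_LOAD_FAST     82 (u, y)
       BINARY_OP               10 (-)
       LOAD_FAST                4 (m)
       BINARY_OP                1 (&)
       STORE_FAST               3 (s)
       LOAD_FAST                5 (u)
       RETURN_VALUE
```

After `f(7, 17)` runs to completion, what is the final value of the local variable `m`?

20

LOAD_FAST_LOAD_FAST b,b → push 17,17. Stack: [17, 17]
BINARY_OP + → 17 + 17 = 34. Stack: [34]
STORE_FAST y → y=34. Stack: []
LOAD_FAST_LOAD_FAST b,a → push 17,7. Stack: [17, 7]
BINARY_OP + → 17 + 7 = 24. Stack: [24]
STORE_FAST s → s=24. Stack: []
LOAD_FAST_LOAD_FAST a,a → push 7,7. Stack: [7, 7]
BINARY_OP + → 7 + 7 = 14. Stack: [14]
STORE_FAST m → m=14. Stack: []
LOAD_CONST → push 5. Stack: [5]
LOAD_FAST b → push 17. Stack: [5, 17]
BINARY_OP ^ → 5 ^ 17 = 20. Stack: [20]
STORE_FAST m → m=20. Stack: []
LOAD_FAST_LOAD_FAST s,b → push 24,17. Stack: [24, 17]
BINARY_OP - → 24 - 17 = 7. Stack: [7]
LOAD_CONST → push 2. Stack: [7, 2]
LOAD_FAST y → push 34. Stack: [7, 2, 34]
BINARY_OP + → 2 + 34 = 36. Stack: [7, 36]
BINARY_OP | → 7 | 36 = 39. Stack: [39]
STORE_FAST u → u=39. Stack: []
LOAD_FAST_LOAD_FAST u,y → push 39,34. Stack: [39, 34]
BINARY_OP - → 39 - 34 = 5. Stack: [5]
LOAD_FAST m → push 20. Stack: [5, 20]
BINARY_OP & → 5 & 20 = 4. Stack: [4]
STORE_FAST s → s=4. Stack: []
LOAD_FAST u → push 39. Stack: [39]
RETURN_VALUE → return 39.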